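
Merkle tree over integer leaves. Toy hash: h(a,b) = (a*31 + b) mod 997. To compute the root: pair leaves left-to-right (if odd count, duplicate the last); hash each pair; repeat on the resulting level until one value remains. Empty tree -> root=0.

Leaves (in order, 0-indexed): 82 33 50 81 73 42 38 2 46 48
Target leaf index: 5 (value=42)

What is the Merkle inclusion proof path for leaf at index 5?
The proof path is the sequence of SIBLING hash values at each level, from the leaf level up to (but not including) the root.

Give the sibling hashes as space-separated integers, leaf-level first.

Answer: 73 183 699 915

Derivation:
L0 (leaves): [82, 33, 50, 81, 73, 42, 38, 2, 46, 48], target index=5
L1: h(82,33)=(82*31+33)%997=581 [pair 0] h(50,81)=(50*31+81)%997=634 [pair 1] h(73,42)=(73*31+42)%997=311 [pair 2] h(38,2)=(38*31+2)%997=183 [pair 3] h(46,48)=(46*31+48)%997=477 [pair 4] -> [581, 634, 311, 183, 477]
  Sibling for proof at L0: 73
L2: h(581,634)=(581*31+634)%997=699 [pair 0] h(311,183)=(311*31+183)%997=851 [pair 1] h(477,477)=(477*31+477)%997=309 [pair 2] -> [699, 851, 309]
  Sibling for proof at L1: 183
L3: h(699,851)=(699*31+851)%997=586 [pair 0] h(309,309)=(309*31+309)%997=915 [pair 1] -> [586, 915]
  Sibling for proof at L2: 699
L4: h(586,915)=(586*31+915)%997=138 [pair 0] -> [138]
  Sibling for proof at L3: 915
Root: 138
Proof path (sibling hashes from leaf to root): [73, 183, 699, 915]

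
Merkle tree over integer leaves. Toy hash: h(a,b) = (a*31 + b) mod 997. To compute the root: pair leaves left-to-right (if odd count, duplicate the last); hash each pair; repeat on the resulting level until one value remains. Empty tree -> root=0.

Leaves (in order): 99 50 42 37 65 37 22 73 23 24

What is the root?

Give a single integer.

Answer: 711

Derivation:
L0: [99, 50, 42, 37, 65, 37, 22, 73, 23, 24]
L1: h(99,50)=(99*31+50)%997=128 h(42,37)=(42*31+37)%997=342 h(65,37)=(65*31+37)%997=58 h(22,73)=(22*31+73)%997=755 h(23,24)=(23*31+24)%997=737 -> [128, 342, 58, 755, 737]
L2: h(128,342)=(128*31+342)%997=322 h(58,755)=(58*31+755)%997=559 h(737,737)=(737*31+737)%997=653 -> [322, 559, 653]
L3: h(322,559)=(322*31+559)%997=571 h(653,653)=(653*31+653)%997=956 -> [571, 956]
L4: h(571,956)=(571*31+956)%997=711 -> [711]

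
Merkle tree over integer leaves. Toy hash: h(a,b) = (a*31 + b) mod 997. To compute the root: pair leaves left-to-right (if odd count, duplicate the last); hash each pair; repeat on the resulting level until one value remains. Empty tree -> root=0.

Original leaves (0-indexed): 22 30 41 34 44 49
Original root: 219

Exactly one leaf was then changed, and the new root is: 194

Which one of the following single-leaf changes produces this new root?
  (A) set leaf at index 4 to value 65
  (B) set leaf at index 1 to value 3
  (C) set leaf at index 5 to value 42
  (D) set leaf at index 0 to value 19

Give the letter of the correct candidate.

Original leaves: [22, 30, 41, 34, 44, 49]
Target new root: 194
Try each candidate change and compute the resulting root:
Candidate A: set leaf[4] = 65 -> leaves = [22, 30, 41, 34, 65, 49]
  L0: [22, 30, 41, 34, 65, 49]
  L1: h(22,30)=(22*31+30)%997=712 h(41,34)=(41*31+34)%997=308 h(65,49)=(65*31+49)%997=70 -> [712, 308, 70]
  L2: h(712,308)=(712*31+308)%997=446 h(70,70)=(70*31+70)%997=246 -> [446, 246]
  L3: h(446,246)=(446*31+246)%997=114 -> [114]
  root = 114 != target 194
Candidate B: set leaf[1] = 3 -> leaves = [22, 3, 41, 34, 44, 49]
  L0: [22, 3, 41, 34, 44, 49]
  L1: h(22,3)=(22*31+3)%997=685 h(41,34)=(41*31+34)%997=308 h(44,49)=(44*31+49)%997=416 -> [685, 308, 416]
  L2: h(685,308)=(685*31+308)%997=606 h(416,416)=(416*31+416)%997=351 -> [606, 351]
  L3: h(606,351)=(606*31+351)%997=194 -> [194]
  root = 194 == target 194  ** MATCH **
Candidate C: set leaf[5] = 42 -> leaves = [22, 30, 41, 34, 44, 42]
  L0: [22, 30, 41, 34, 44, 42]
  L1: h(22,30)=(22*31+30)%997=712 h(41,34)=(41*31+34)%997=308 h(44,42)=(44*31+42)%997=409 -> [712, 308, 409]
  L2: h(712,308)=(712*31+308)%997=446 h(409,409)=(409*31+409)%997=127 -> [446, 127]
  L3: h(446,127)=(446*31+127)%997=992 -> [992]
  root = 992 != target 194
Candidate D: set leaf[0] = 19 -> leaves = [19, 30, 41, 34, 44, 49]
  L0: [19, 30, 41, 34, 44, 49]
  L1: h(19,30)=(19*31+30)%997=619 h(41,34)=(41*31+34)%997=308 h(44,49)=(44*31+49)%997=416 -> [619, 308, 416]
  L2: h(619,308)=(619*31+308)%997=554 h(416,416)=(416*31+416)%997=351 -> [554, 351]
  L3: h(554,351)=(554*31+351)%997=576 -> [576]
  root = 576 != target 194
Candidate B produces the target root.

Answer: B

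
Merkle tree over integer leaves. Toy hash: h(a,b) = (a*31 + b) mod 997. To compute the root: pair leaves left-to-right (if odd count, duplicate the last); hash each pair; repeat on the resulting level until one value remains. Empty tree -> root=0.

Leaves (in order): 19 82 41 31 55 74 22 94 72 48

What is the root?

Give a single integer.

L0: [19, 82, 41, 31, 55, 74, 22, 94, 72, 48]
L1: h(19,82)=(19*31+82)%997=671 h(41,31)=(41*31+31)%997=305 h(55,74)=(55*31+74)%997=782 h(22,94)=(22*31+94)%997=776 h(72,48)=(72*31+48)%997=286 -> [671, 305, 782, 776, 286]
L2: h(671,305)=(671*31+305)%997=169 h(782,776)=(782*31+776)%997=93 h(286,286)=(286*31+286)%997=179 -> [169, 93, 179]
L3: h(169,93)=(169*31+93)%997=347 h(179,179)=(179*31+179)%997=743 -> [347, 743]
L4: h(347,743)=(347*31+743)%997=533 -> [533]

Answer: 533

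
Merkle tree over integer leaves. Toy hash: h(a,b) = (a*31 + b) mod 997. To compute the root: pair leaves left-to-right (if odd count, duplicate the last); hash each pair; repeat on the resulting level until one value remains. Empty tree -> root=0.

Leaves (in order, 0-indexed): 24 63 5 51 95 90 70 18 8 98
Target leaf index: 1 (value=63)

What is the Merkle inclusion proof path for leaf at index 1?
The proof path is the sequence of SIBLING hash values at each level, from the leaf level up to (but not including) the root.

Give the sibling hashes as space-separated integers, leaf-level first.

L0 (leaves): [24, 63, 5, 51, 95, 90, 70, 18, 8, 98], target index=1
L1: h(24,63)=(24*31+63)%997=807 [pair 0] h(5,51)=(5*31+51)%997=206 [pair 1] h(95,90)=(95*31+90)%997=44 [pair 2] h(70,18)=(70*31+18)%997=194 [pair 3] h(8,98)=(8*31+98)%997=346 [pair 4] -> [807, 206, 44, 194, 346]
  Sibling for proof at L0: 24
L2: h(807,206)=(807*31+206)%997=298 [pair 0] h(44,194)=(44*31+194)%997=561 [pair 1] h(346,346)=(346*31+346)%997=105 [pair 2] -> [298, 561, 105]
  Sibling for proof at L1: 206
L3: h(298,561)=(298*31+561)%997=826 [pair 0] h(105,105)=(105*31+105)%997=369 [pair 1] -> [826, 369]
  Sibling for proof at L2: 561
L4: h(826,369)=(826*31+369)%997=53 [pair 0] -> [53]
  Sibling for proof at L3: 369
Root: 53
Proof path (sibling hashes from leaf to root): [24, 206, 561, 369]

Answer: 24 206 561 369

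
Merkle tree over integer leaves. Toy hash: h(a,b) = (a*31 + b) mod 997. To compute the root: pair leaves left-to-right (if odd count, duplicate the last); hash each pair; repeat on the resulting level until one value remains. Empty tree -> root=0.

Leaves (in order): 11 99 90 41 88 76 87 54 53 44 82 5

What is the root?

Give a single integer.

Answer: 836

Derivation:
L0: [11, 99, 90, 41, 88, 76, 87, 54, 53, 44, 82, 5]
L1: h(11,99)=(11*31+99)%997=440 h(90,41)=(90*31+41)%997=837 h(88,76)=(88*31+76)%997=810 h(87,54)=(87*31+54)%997=757 h(53,44)=(53*31+44)%997=690 h(82,5)=(82*31+5)%997=553 -> [440, 837, 810, 757, 690, 553]
L2: h(440,837)=(440*31+837)%997=519 h(810,757)=(810*31+757)%997=942 h(690,553)=(690*31+553)%997=9 -> [519, 942, 9]
L3: h(519,942)=(519*31+942)%997=82 h(9,9)=(9*31+9)%997=288 -> [82, 288]
L4: h(82,288)=(82*31+288)%997=836 -> [836]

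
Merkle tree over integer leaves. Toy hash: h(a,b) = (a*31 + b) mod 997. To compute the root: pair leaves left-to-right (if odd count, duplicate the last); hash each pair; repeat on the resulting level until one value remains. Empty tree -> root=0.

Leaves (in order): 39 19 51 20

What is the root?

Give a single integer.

Answer: 786

Derivation:
L0: [39, 19, 51, 20]
L1: h(39,19)=(39*31+19)%997=231 h(51,20)=(51*31+20)%997=604 -> [231, 604]
L2: h(231,604)=(231*31+604)%997=786 -> [786]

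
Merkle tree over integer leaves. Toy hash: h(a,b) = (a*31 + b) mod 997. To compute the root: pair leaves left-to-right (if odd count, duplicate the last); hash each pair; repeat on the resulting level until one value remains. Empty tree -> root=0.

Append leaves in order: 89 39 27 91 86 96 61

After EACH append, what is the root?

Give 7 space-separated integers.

Answer: 89 804 863 927 152 472 659

Derivation:
After append 89 (leaves=[89]):
  L0: [89]
  root=89
After append 39 (leaves=[89, 39]):
  L0: [89, 39]
  L1: h(89,39)=(89*31+39)%997=804 -> [804]
  root=804
After append 27 (leaves=[89, 39, 27]):
  L0: [89, 39, 27]
  L1: h(89,39)=(89*31+39)%997=804 h(27,27)=(27*31+27)%997=864 -> [804, 864]
  L2: h(804,864)=(804*31+864)%997=863 -> [863]
  root=863
After append 91 (leaves=[89, 39, 27, 91]):
  L0: [89, 39, 27, 91]
  L1: h(89,39)=(89*31+39)%997=804 h(27,91)=(27*31+91)%997=928 -> [804, 928]
  L2: h(804,928)=(804*31+928)%997=927 -> [927]
  root=927
After append 86 (leaves=[89, 39, 27, 91, 86]):
  L0: [89, 39, 27, 91, 86]
  L1: h(89,39)=(89*31+39)%997=804 h(27,91)=(27*31+91)%997=928 h(86,86)=(86*31+86)%997=758 -> [804, 928, 758]
  L2: h(804,928)=(804*31+928)%997=927 h(758,758)=(758*31+758)%997=328 -> [927, 328]
  L3: h(927,328)=(927*31+328)%997=152 -> [152]
  root=152
After append 96 (leaves=[89, 39, 27, 91, 86, 96]):
  L0: [89, 39, 27, 91, 86, 96]
  L1: h(89,39)=(89*31+39)%997=804 h(27,91)=(27*31+91)%997=928 h(86,96)=(86*31+96)%997=768 -> [804, 928, 768]
  L2: h(804,928)=(804*31+928)%997=927 h(768,768)=(768*31+768)%997=648 -> [927, 648]
  L3: h(927,648)=(927*31+648)%997=472 -> [472]
  root=472
After append 61 (leaves=[89, 39, 27, 91, 86, 96, 61]):
  L0: [89, 39, 27, 91, 86, 96, 61]
  L1: h(89,39)=(89*31+39)%997=804 h(27,91)=(27*31+91)%997=928 h(86,96)=(86*31+96)%997=768 h(61,61)=(61*31+61)%997=955 -> [804, 928, 768, 955]
  L2: h(804,928)=(804*31+928)%997=927 h(768,955)=(768*31+955)%997=835 -> [927, 835]
  L3: h(927,835)=(927*31+835)%997=659 -> [659]
  root=659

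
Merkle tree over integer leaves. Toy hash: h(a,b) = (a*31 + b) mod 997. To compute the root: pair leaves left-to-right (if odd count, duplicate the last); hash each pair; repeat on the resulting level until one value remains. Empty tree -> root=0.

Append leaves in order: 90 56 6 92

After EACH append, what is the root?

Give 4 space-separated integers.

After append 90 (leaves=[90]):
  L0: [90]
  root=90
After append 56 (leaves=[90, 56]):
  L0: [90, 56]
  L1: h(90,56)=(90*31+56)%997=852 -> [852]
  root=852
After append 6 (leaves=[90, 56, 6]):
  L0: [90, 56, 6]
  L1: h(90,56)=(90*31+56)%997=852 h(6,6)=(6*31+6)%997=192 -> [852, 192]
  L2: h(852,192)=(852*31+192)%997=682 -> [682]
  root=682
After append 92 (leaves=[90, 56, 6, 92]):
  L0: [90, 56, 6, 92]
  L1: h(90,56)=(90*31+56)%997=852 h(6,92)=(6*31+92)%997=278 -> [852, 278]
  L2: h(852,278)=(852*31+278)%997=768 -> [768]
  root=768

Answer: 90 852 682 768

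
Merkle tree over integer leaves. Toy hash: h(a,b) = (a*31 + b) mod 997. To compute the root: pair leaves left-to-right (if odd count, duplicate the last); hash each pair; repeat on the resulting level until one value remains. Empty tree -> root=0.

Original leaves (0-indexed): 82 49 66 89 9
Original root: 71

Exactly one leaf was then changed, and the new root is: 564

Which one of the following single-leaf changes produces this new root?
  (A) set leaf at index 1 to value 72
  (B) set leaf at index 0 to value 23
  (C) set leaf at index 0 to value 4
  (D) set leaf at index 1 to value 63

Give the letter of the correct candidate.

Original leaves: [82, 49, 66, 89, 9]
Target new root: 564
Try each candidate change and compute the resulting root:
Candidate A: set leaf[1] = 72 -> leaves = [82, 72, 66, 89, 9]
  L0: [82, 72, 66, 89, 9]
  L1: h(82,72)=(82*31+72)%997=620 h(66,89)=(66*31+89)%997=141 h(9,9)=(9*31+9)%997=288 -> [620, 141, 288]
  L2: h(620,141)=(620*31+141)%997=418 h(288,288)=(288*31+288)%997=243 -> [418, 243]
  L3: h(418,243)=(418*31+243)%997=240 -> [240]
  root = 240 != target 564
Candidate B: set leaf[0] = 23 -> leaves = [23, 49, 66, 89, 9]
  L0: [23, 49, 66, 89, 9]
  L1: h(23,49)=(23*31+49)%997=762 h(66,89)=(66*31+89)%997=141 h(9,9)=(9*31+9)%997=288 -> [762, 141, 288]
  L2: h(762,141)=(762*31+141)%997=832 h(288,288)=(288*31+288)%997=243 -> [832, 243]
  L3: h(832,243)=(832*31+243)%997=113 -> [113]
  root = 113 != target 564
Candidate C: set leaf[0] = 4 -> leaves = [4, 49, 66, 89, 9]
  L0: [4, 49, 66, 89, 9]
  L1: h(4,49)=(4*31+49)%997=173 h(66,89)=(66*31+89)%997=141 h(9,9)=(9*31+9)%997=288 -> [173, 141, 288]
  L2: h(173,141)=(173*31+141)%997=519 h(288,288)=(288*31+288)%997=243 -> [519, 243]
  L3: h(519,243)=(519*31+243)%997=380 -> [380]
  root = 380 != target 564
Candidate D: set leaf[1] = 63 -> leaves = [82, 63, 66, 89, 9]
  L0: [82, 63, 66, 89, 9]
  L1: h(82,63)=(82*31+63)%997=611 h(66,89)=(66*31+89)%997=141 h(9,9)=(9*31+9)%997=288 -> [611, 141, 288]
  L2: h(611,141)=(611*31+141)%997=139 h(288,288)=(288*31+288)%997=243 -> [139, 243]
  L3: h(139,243)=(139*31+243)%997=564 -> [564]
  root = 564 == target 564  ** MATCH **
Candidate D produces the target root.

Answer: D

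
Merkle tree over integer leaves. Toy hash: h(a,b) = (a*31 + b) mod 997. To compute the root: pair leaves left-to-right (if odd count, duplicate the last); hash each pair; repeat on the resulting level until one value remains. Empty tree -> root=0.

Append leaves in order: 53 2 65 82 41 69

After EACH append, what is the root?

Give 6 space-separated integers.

After append 53 (leaves=[53]):
  L0: [53]
  root=53
After append 2 (leaves=[53, 2]):
  L0: [53, 2]
  L1: h(53,2)=(53*31+2)%997=648 -> [648]
  root=648
After append 65 (leaves=[53, 2, 65]):
  L0: [53, 2, 65]
  L1: h(53,2)=(53*31+2)%997=648 h(65,65)=(65*31+65)%997=86 -> [648, 86]
  L2: h(648,86)=(648*31+86)%997=234 -> [234]
  root=234
After append 82 (leaves=[53, 2, 65, 82]):
  L0: [53, 2, 65, 82]
  L1: h(53,2)=(53*31+2)%997=648 h(65,82)=(65*31+82)%997=103 -> [648, 103]
  L2: h(648,103)=(648*31+103)%997=251 -> [251]
  root=251
After append 41 (leaves=[53, 2, 65, 82, 41]):
  L0: [53, 2, 65, 82, 41]
  L1: h(53,2)=(53*31+2)%997=648 h(65,82)=(65*31+82)%997=103 h(41,41)=(41*31+41)%997=315 -> [648, 103, 315]
  L2: h(648,103)=(648*31+103)%997=251 h(315,315)=(315*31+315)%997=110 -> [251, 110]
  L3: h(251,110)=(251*31+110)%997=912 -> [912]
  root=912
After append 69 (leaves=[53, 2, 65, 82, 41, 69]):
  L0: [53, 2, 65, 82, 41, 69]
  L1: h(53,2)=(53*31+2)%997=648 h(65,82)=(65*31+82)%997=103 h(41,69)=(41*31+69)%997=343 -> [648, 103, 343]
  L2: h(648,103)=(648*31+103)%997=251 h(343,343)=(343*31+343)%997=9 -> [251, 9]
  L3: h(251,9)=(251*31+9)%997=811 -> [811]
  root=811

Answer: 53 648 234 251 912 811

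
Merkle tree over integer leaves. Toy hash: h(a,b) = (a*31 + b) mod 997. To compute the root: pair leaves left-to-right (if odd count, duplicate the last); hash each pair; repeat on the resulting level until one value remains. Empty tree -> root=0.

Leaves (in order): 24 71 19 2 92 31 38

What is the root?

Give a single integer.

Answer: 807

Derivation:
L0: [24, 71, 19, 2, 92, 31, 38]
L1: h(24,71)=(24*31+71)%997=815 h(19,2)=(19*31+2)%997=591 h(92,31)=(92*31+31)%997=889 h(38,38)=(38*31+38)%997=219 -> [815, 591, 889, 219]
L2: h(815,591)=(815*31+591)%997=931 h(889,219)=(889*31+219)%997=859 -> [931, 859]
L3: h(931,859)=(931*31+859)%997=807 -> [807]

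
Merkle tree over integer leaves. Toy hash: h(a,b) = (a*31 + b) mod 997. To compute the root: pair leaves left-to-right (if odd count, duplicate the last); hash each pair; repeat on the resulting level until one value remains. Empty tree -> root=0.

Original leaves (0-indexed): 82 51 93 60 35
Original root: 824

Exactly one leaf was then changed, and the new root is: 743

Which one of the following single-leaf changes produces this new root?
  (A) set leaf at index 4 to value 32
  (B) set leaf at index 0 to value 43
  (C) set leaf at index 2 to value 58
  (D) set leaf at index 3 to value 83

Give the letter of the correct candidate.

Answer: A

Derivation:
Original leaves: [82, 51, 93, 60, 35]
Target new root: 743
Try each candidate change and compute the resulting root:
Candidate A: set leaf[4] = 32 -> leaves = [82, 51, 93, 60, 32]
  L0: [82, 51, 93, 60, 32]
  L1: h(82,51)=(82*31+51)%997=599 h(93,60)=(93*31+60)%997=949 h(32,32)=(32*31+32)%997=27 -> [599, 949, 27]
  L2: h(599,949)=(599*31+949)%997=575 h(27,27)=(27*31+27)%997=864 -> [575, 864]
  L3: h(575,864)=(575*31+864)%997=743 -> [743]
  root = 743 == target 743  ** MATCH **
Candidate B: set leaf[0] = 43 -> leaves = [43, 51, 93, 60, 35]
  L0: [43, 51, 93, 60, 35]
  L1: h(43,51)=(43*31+51)%997=387 h(93,60)=(93*31+60)%997=949 h(35,35)=(35*31+35)%997=123 -> [387, 949, 123]
  L2: h(387,949)=(387*31+949)%997=982 h(123,123)=(123*31+123)%997=945 -> [982, 945]
  L3: h(982,945)=(982*31+945)%997=480 -> [480]
  root = 480 != target 743
Candidate C: set leaf[2] = 58 -> leaves = [82, 51, 58, 60, 35]
  L0: [82, 51, 58, 60, 35]
  L1: h(82,51)=(82*31+51)%997=599 h(58,60)=(58*31+60)%997=861 h(35,35)=(35*31+35)%997=123 -> [599, 861, 123]
  L2: h(599,861)=(599*31+861)%997=487 h(123,123)=(123*31+123)%997=945 -> [487, 945]
  L3: h(487,945)=(487*31+945)%997=90 -> [90]
  root = 90 != target 743
Candidate D: set leaf[3] = 83 -> leaves = [82, 51, 93, 83, 35]
  L0: [82, 51, 93, 83, 35]
  L1: h(82,51)=(82*31+51)%997=599 h(93,83)=(93*31+83)%997=972 h(35,35)=(35*31+35)%997=123 -> [599, 972, 123]
  L2: h(599,972)=(599*31+972)%997=598 h(123,123)=(123*31+123)%997=945 -> [598, 945]
  L3: h(598,945)=(598*31+945)%997=540 -> [540]
  root = 540 != target 743
Candidate A produces the target root.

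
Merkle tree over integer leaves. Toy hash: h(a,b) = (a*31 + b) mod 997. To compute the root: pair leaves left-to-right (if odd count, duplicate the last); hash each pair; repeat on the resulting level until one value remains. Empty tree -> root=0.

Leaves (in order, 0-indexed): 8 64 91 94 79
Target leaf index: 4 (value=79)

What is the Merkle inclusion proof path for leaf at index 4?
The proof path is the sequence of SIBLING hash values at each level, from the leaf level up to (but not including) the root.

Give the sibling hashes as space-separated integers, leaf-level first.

L0 (leaves): [8, 64, 91, 94, 79], target index=4
L1: h(8,64)=(8*31+64)%997=312 [pair 0] h(91,94)=(91*31+94)%997=921 [pair 1] h(79,79)=(79*31+79)%997=534 [pair 2] -> [312, 921, 534]
  Sibling for proof at L0: 79
L2: h(312,921)=(312*31+921)%997=623 [pair 0] h(534,534)=(534*31+534)%997=139 [pair 1] -> [623, 139]
  Sibling for proof at L1: 534
L3: h(623,139)=(623*31+139)%997=509 [pair 0] -> [509]
  Sibling for proof at L2: 623
Root: 509
Proof path (sibling hashes from leaf to root): [79, 534, 623]

Answer: 79 534 623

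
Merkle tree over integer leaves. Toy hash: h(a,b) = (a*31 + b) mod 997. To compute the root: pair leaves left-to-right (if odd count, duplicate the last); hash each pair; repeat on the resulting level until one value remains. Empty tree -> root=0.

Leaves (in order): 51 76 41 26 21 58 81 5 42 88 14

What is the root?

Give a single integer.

Answer: 428

Derivation:
L0: [51, 76, 41, 26, 21, 58, 81, 5, 42, 88, 14]
L1: h(51,76)=(51*31+76)%997=660 h(41,26)=(41*31+26)%997=300 h(21,58)=(21*31+58)%997=709 h(81,5)=(81*31+5)%997=522 h(42,88)=(42*31+88)%997=393 h(14,14)=(14*31+14)%997=448 -> [660, 300, 709, 522, 393, 448]
L2: h(660,300)=(660*31+300)%997=820 h(709,522)=(709*31+522)%997=567 h(393,448)=(393*31+448)%997=667 -> [820, 567, 667]
L3: h(820,567)=(820*31+567)%997=65 h(667,667)=(667*31+667)%997=407 -> [65, 407]
L4: h(65,407)=(65*31+407)%997=428 -> [428]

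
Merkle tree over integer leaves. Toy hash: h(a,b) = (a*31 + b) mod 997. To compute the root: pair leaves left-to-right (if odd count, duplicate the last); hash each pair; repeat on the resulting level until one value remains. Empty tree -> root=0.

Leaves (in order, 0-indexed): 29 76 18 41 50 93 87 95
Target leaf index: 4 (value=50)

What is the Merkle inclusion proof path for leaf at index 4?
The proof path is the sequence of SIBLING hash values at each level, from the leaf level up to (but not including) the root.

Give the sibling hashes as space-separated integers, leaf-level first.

L0 (leaves): [29, 76, 18, 41, 50, 93, 87, 95], target index=4
L1: h(29,76)=(29*31+76)%997=975 [pair 0] h(18,41)=(18*31+41)%997=599 [pair 1] h(50,93)=(50*31+93)%997=646 [pair 2] h(87,95)=(87*31+95)%997=798 [pair 3] -> [975, 599, 646, 798]
  Sibling for proof at L0: 93
L2: h(975,599)=(975*31+599)%997=914 [pair 0] h(646,798)=(646*31+798)%997=884 [pair 1] -> [914, 884]
  Sibling for proof at L1: 798
L3: h(914,884)=(914*31+884)%997=305 [pair 0] -> [305]
  Sibling for proof at L2: 914
Root: 305
Proof path (sibling hashes from leaf to root): [93, 798, 914]

Answer: 93 798 914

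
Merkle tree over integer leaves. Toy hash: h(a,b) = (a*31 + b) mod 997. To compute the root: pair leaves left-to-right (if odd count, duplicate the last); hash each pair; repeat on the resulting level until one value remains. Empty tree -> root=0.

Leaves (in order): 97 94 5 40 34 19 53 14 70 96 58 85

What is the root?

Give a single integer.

L0: [97, 94, 5, 40, 34, 19, 53, 14, 70, 96, 58, 85]
L1: h(97,94)=(97*31+94)%997=110 h(5,40)=(5*31+40)%997=195 h(34,19)=(34*31+19)%997=76 h(53,14)=(53*31+14)%997=660 h(70,96)=(70*31+96)%997=272 h(58,85)=(58*31+85)%997=886 -> [110, 195, 76, 660, 272, 886]
L2: h(110,195)=(110*31+195)%997=614 h(76,660)=(76*31+660)%997=25 h(272,886)=(272*31+886)%997=345 -> [614, 25, 345]
L3: h(614,25)=(614*31+25)%997=116 h(345,345)=(345*31+345)%997=73 -> [116, 73]
L4: h(116,73)=(116*31+73)%997=678 -> [678]

Answer: 678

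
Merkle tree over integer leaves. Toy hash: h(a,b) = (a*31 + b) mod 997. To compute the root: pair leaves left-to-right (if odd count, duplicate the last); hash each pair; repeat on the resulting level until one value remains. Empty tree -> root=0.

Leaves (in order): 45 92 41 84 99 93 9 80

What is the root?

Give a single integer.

L0: [45, 92, 41, 84, 99, 93, 9, 80]
L1: h(45,92)=(45*31+92)%997=490 h(41,84)=(41*31+84)%997=358 h(99,93)=(99*31+93)%997=171 h(9,80)=(9*31+80)%997=359 -> [490, 358, 171, 359]
L2: h(490,358)=(490*31+358)%997=593 h(171,359)=(171*31+359)%997=675 -> [593, 675]
L3: h(593,675)=(593*31+675)%997=115 -> [115]

Answer: 115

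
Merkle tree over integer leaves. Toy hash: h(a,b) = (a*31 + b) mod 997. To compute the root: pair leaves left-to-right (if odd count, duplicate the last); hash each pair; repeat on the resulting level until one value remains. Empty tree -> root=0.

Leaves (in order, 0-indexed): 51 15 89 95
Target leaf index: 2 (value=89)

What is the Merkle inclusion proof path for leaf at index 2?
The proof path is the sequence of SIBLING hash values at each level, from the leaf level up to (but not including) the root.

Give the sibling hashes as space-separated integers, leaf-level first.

L0 (leaves): [51, 15, 89, 95], target index=2
L1: h(51,15)=(51*31+15)%997=599 [pair 0] h(89,95)=(89*31+95)%997=860 [pair 1] -> [599, 860]
  Sibling for proof at L0: 95
L2: h(599,860)=(599*31+860)%997=486 [pair 0] -> [486]
  Sibling for proof at L1: 599
Root: 486
Proof path (sibling hashes from leaf to root): [95, 599]

Answer: 95 599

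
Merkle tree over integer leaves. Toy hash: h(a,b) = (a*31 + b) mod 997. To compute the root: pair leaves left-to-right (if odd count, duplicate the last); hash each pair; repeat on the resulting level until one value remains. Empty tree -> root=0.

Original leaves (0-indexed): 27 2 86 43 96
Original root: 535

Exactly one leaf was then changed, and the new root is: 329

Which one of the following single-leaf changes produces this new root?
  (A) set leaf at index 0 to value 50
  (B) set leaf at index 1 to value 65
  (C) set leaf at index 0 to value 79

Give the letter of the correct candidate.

Original leaves: [27, 2, 86, 43, 96]
Target new root: 329
Try each candidate change and compute the resulting root:
Candidate A: set leaf[0] = 50 -> leaves = [50, 2, 86, 43, 96]
  L0: [50, 2, 86, 43, 96]
  L1: h(50,2)=(50*31+2)%997=555 h(86,43)=(86*31+43)%997=715 h(96,96)=(96*31+96)%997=81 -> [555, 715, 81]
  L2: h(555,715)=(555*31+715)%997=971 h(81,81)=(81*31+81)%997=598 -> [971, 598]
  L3: h(971,598)=(971*31+598)%997=789 -> [789]
  root = 789 != target 329
Candidate B: set leaf[1] = 65 -> leaves = [27, 65, 86, 43, 96]
  L0: [27, 65, 86, 43, 96]
  L1: h(27,65)=(27*31+65)%997=902 h(86,43)=(86*31+43)%997=715 h(96,96)=(96*31+96)%997=81 -> [902, 715, 81]
  L2: h(902,715)=(902*31+715)%997=761 h(81,81)=(81*31+81)%997=598 -> [761, 598]
  L3: h(761,598)=(761*31+598)%997=261 -> [261]
  root = 261 != target 329
Candidate C: set leaf[0] = 79 -> leaves = [79, 2, 86, 43, 96]
  L0: [79, 2, 86, 43, 96]
  L1: h(79,2)=(79*31+2)%997=457 h(86,43)=(86*31+43)%997=715 h(96,96)=(96*31+96)%997=81 -> [457, 715, 81]
  L2: h(457,715)=(457*31+715)%997=924 h(81,81)=(81*31+81)%997=598 -> [924, 598]
  L3: h(924,598)=(924*31+598)%997=329 -> [329]
  root = 329 == target 329  ** MATCH **
Candidate C produces the target root.

Answer: C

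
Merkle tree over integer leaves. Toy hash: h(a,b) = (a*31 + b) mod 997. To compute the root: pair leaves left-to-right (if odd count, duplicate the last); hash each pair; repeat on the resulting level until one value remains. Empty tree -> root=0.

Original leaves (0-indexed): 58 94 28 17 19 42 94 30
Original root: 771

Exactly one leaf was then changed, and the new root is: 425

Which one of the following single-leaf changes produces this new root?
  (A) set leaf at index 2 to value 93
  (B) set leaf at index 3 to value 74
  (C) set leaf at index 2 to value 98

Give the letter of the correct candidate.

Answer: A

Derivation:
Original leaves: [58, 94, 28, 17, 19, 42, 94, 30]
Target new root: 425
Try each candidate change and compute the resulting root:
Candidate A: set leaf[2] = 93 -> leaves = [58, 94, 93, 17, 19, 42, 94, 30]
  L0: [58, 94, 93, 17, 19, 42, 94, 30]
  L1: h(58,94)=(58*31+94)%997=895 h(93,17)=(93*31+17)%997=906 h(19,42)=(19*31+42)%997=631 h(94,30)=(94*31+30)%997=950 -> [895, 906, 631, 950]
  L2: h(895,906)=(895*31+906)%997=735 h(631,950)=(631*31+950)%997=571 -> [735, 571]
  L3: h(735,571)=(735*31+571)%997=425 -> [425]
  root = 425 == target 425  ** MATCH **
Candidate B: set leaf[3] = 74 -> leaves = [58, 94, 28, 74, 19, 42, 94, 30]
  L0: [58, 94, 28, 74, 19, 42, 94, 30]
  L1: h(58,94)=(58*31+94)%997=895 h(28,74)=(28*31+74)%997=942 h(19,42)=(19*31+42)%997=631 h(94,30)=(94*31+30)%997=950 -> [895, 942, 631, 950]
  L2: h(895,942)=(895*31+942)%997=771 h(631,950)=(631*31+950)%997=571 -> [771, 571]
  L3: h(771,571)=(771*31+571)%997=544 -> [544]
  root = 544 != target 425
Candidate C: set leaf[2] = 98 -> leaves = [58, 94, 98, 17, 19, 42, 94, 30]
  L0: [58, 94, 98, 17, 19, 42, 94, 30]
  L1: h(58,94)=(58*31+94)%997=895 h(98,17)=(98*31+17)%997=64 h(19,42)=(19*31+42)%997=631 h(94,30)=(94*31+30)%997=950 -> [895, 64, 631, 950]
  L2: h(895,64)=(895*31+64)%997=890 h(631,950)=(631*31+950)%997=571 -> [890, 571]
  L3: h(890,571)=(890*31+571)%997=245 -> [245]
  root = 245 != target 425
Candidate A produces the target root.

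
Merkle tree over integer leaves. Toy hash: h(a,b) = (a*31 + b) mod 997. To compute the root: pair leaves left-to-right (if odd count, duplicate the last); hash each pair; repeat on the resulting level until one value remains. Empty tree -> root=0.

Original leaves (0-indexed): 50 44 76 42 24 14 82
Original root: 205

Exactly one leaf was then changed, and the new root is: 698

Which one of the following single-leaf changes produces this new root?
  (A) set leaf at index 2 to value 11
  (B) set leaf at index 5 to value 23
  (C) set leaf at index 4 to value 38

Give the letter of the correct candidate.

Answer: C

Derivation:
Original leaves: [50, 44, 76, 42, 24, 14, 82]
Target new root: 698
Try each candidate change and compute the resulting root:
Candidate A: set leaf[2] = 11 -> leaves = [50, 44, 11, 42, 24, 14, 82]
  L0: [50, 44, 11, 42, 24, 14, 82]
  L1: h(50,44)=(50*31+44)%997=597 h(11,42)=(11*31+42)%997=383 h(24,14)=(24*31+14)%997=758 h(82,82)=(82*31+82)%997=630 -> [597, 383, 758, 630]
  L2: h(597,383)=(597*31+383)%997=944 h(758,630)=(758*31+630)%997=200 -> [944, 200]
  L3: h(944,200)=(944*31+200)%997=551 -> [551]
  root = 551 != target 698
Candidate B: set leaf[5] = 23 -> leaves = [50, 44, 76, 42, 24, 23, 82]
  L0: [50, 44, 76, 42, 24, 23, 82]
  L1: h(50,44)=(50*31+44)%997=597 h(76,42)=(76*31+42)%997=404 h(24,23)=(24*31+23)%997=767 h(82,82)=(82*31+82)%997=630 -> [597, 404, 767, 630]
  L2: h(597,404)=(597*31+404)%997=965 h(767,630)=(767*31+630)%997=479 -> [965, 479]
  L3: h(965,479)=(965*31+479)%997=484 -> [484]
  root = 484 != target 698
Candidate C: set leaf[4] = 38 -> leaves = [50, 44, 76, 42, 38, 14, 82]
  L0: [50, 44, 76, 42, 38, 14, 82]
  L1: h(50,44)=(50*31+44)%997=597 h(76,42)=(76*31+42)%997=404 h(38,14)=(38*31+14)%997=195 h(82,82)=(82*31+82)%997=630 -> [597, 404, 195, 630]
  L2: h(597,404)=(597*31+404)%997=965 h(195,630)=(195*31+630)%997=693 -> [965, 693]
  L3: h(965,693)=(965*31+693)%997=698 -> [698]
  root = 698 == target 698  ** MATCH **
Candidate C produces the target root.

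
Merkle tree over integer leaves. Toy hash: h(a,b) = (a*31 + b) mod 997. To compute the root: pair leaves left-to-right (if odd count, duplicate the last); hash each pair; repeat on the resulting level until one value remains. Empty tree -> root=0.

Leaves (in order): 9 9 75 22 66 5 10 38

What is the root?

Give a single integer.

L0: [9, 9, 75, 22, 66, 5, 10, 38]
L1: h(9,9)=(9*31+9)%997=288 h(75,22)=(75*31+22)%997=353 h(66,5)=(66*31+5)%997=57 h(10,38)=(10*31+38)%997=348 -> [288, 353, 57, 348]
L2: h(288,353)=(288*31+353)%997=308 h(57,348)=(57*31+348)%997=121 -> [308, 121]
L3: h(308,121)=(308*31+121)%997=696 -> [696]

Answer: 696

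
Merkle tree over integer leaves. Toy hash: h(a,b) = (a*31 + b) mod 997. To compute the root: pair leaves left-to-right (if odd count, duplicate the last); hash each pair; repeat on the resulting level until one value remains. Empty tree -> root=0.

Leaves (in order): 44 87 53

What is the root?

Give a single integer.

Answer: 815

Derivation:
L0: [44, 87, 53]
L1: h(44,87)=(44*31+87)%997=454 h(53,53)=(53*31+53)%997=699 -> [454, 699]
L2: h(454,699)=(454*31+699)%997=815 -> [815]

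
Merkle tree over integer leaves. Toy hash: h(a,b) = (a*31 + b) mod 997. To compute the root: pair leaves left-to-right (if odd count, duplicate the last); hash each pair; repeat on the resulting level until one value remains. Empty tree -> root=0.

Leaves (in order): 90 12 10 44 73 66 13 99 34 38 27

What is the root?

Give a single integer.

L0: [90, 12, 10, 44, 73, 66, 13, 99, 34, 38, 27]
L1: h(90,12)=(90*31+12)%997=808 h(10,44)=(10*31+44)%997=354 h(73,66)=(73*31+66)%997=335 h(13,99)=(13*31+99)%997=502 h(34,38)=(34*31+38)%997=95 h(27,27)=(27*31+27)%997=864 -> [808, 354, 335, 502, 95, 864]
L2: h(808,354)=(808*31+354)%997=477 h(335,502)=(335*31+502)%997=917 h(95,864)=(95*31+864)%997=818 -> [477, 917, 818]
L3: h(477,917)=(477*31+917)%997=749 h(818,818)=(818*31+818)%997=254 -> [749, 254]
L4: h(749,254)=(749*31+254)%997=542 -> [542]

Answer: 542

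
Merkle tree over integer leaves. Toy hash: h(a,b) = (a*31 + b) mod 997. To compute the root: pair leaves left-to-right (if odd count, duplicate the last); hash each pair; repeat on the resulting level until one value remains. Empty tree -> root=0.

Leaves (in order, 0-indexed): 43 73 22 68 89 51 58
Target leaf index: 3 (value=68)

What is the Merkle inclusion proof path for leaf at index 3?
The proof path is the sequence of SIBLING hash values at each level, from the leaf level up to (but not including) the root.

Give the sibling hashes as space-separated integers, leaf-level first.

L0 (leaves): [43, 73, 22, 68, 89, 51, 58], target index=3
L1: h(43,73)=(43*31+73)%997=409 [pair 0] h(22,68)=(22*31+68)%997=750 [pair 1] h(89,51)=(89*31+51)%997=816 [pair 2] h(58,58)=(58*31+58)%997=859 [pair 3] -> [409, 750, 816, 859]
  Sibling for proof at L0: 22
L2: h(409,750)=(409*31+750)%997=468 [pair 0] h(816,859)=(816*31+859)%997=233 [pair 1] -> [468, 233]
  Sibling for proof at L1: 409
L3: h(468,233)=(468*31+233)%997=783 [pair 0] -> [783]
  Sibling for proof at L2: 233
Root: 783
Proof path (sibling hashes from leaf to root): [22, 409, 233]

Answer: 22 409 233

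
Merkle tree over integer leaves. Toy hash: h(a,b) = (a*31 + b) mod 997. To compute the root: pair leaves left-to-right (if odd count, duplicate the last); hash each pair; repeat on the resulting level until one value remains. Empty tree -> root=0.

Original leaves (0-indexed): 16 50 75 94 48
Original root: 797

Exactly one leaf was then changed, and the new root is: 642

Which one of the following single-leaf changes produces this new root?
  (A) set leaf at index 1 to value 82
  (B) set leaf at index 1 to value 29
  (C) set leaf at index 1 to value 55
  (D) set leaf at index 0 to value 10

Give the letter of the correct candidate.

Original leaves: [16, 50, 75, 94, 48]
Target new root: 642
Try each candidate change and compute the resulting root:
Candidate A: set leaf[1] = 82 -> leaves = [16, 82, 75, 94, 48]
  L0: [16, 82, 75, 94, 48]
  L1: h(16,82)=(16*31+82)%997=578 h(75,94)=(75*31+94)%997=425 h(48,48)=(48*31+48)%997=539 -> [578, 425, 539]
  L2: h(578,425)=(578*31+425)%997=397 h(539,539)=(539*31+539)%997=299 -> [397, 299]
  L3: h(397,299)=(397*31+299)%997=642 -> [642]
  root = 642 == target 642  ** MATCH **
Candidate B: set leaf[1] = 29 -> leaves = [16, 29, 75, 94, 48]
  L0: [16, 29, 75, 94, 48]
  L1: h(16,29)=(16*31+29)%997=525 h(75,94)=(75*31+94)%997=425 h(48,48)=(48*31+48)%997=539 -> [525, 425, 539]
  L2: h(525,425)=(525*31+425)%997=748 h(539,539)=(539*31+539)%997=299 -> [748, 299]
  L3: h(748,299)=(748*31+299)%997=556 -> [556]
  root = 556 != target 642
Candidate C: set leaf[1] = 55 -> leaves = [16, 55, 75, 94, 48]
  L0: [16, 55, 75, 94, 48]
  L1: h(16,55)=(16*31+55)%997=551 h(75,94)=(75*31+94)%997=425 h(48,48)=(48*31+48)%997=539 -> [551, 425, 539]
  L2: h(551,425)=(551*31+425)%997=557 h(539,539)=(539*31+539)%997=299 -> [557, 299]
  L3: h(557,299)=(557*31+299)%997=617 -> [617]
  root = 617 != target 642
Candidate D: set leaf[0] = 10 -> leaves = [10, 50, 75, 94, 48]
  L0: [10, 50, 75, 94, 48]
  L1: h(10,50)=(10*31+50)%997=360 h(75,94)=(75*31+94)%997=425 h(48,48)=(48*31+48)%997=539 -> [360, 425, 539]
  L2: h(360,425)=(360*31+425)%997=618 h(539,539)=(539*31+539)%997=299 -> [618, 299]
  L3: h(618,299)=(618*31+299)%997=514 -> [514]
  root = 514 != target 642
Candidate A produces the target root.

Answer: A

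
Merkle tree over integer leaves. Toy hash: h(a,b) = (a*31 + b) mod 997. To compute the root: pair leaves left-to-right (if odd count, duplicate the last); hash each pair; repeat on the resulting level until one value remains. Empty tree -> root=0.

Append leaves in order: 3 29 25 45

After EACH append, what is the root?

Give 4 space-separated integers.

Answer: 3 122 594 614

Derivation:
After append 3 (leaves=[3]):
  L0: [3]
  root=3
After append 29 (leaves=[3, 29]):
  L0: [3, 29]
  L1: h(3,29)=(3*31+29)%997=122 -> [122]
  root=122
After append 25 (leaves=[3, 29, 25]):
  L0: [3, 29, 25]
  L1: h(3,29)=(3*31+29)%997=122 h(25,25)=(25*31+25)%997=800 -> [122, 800]
  L2: h(122,800)=(122*31+800)%997=594 -> [594]
  root=594
After append 45 (leaves=[3, 29, 25, 45]):
  L0: [3, 29, 25, 45]
  L1: h(3,29)=(3*31+29)%997=122 h(25,45)=(25*31+45)%997=820 -> [122, 820]
  L2: h(122,820)=(122*31+820)%997=614 -> [614]
  root=614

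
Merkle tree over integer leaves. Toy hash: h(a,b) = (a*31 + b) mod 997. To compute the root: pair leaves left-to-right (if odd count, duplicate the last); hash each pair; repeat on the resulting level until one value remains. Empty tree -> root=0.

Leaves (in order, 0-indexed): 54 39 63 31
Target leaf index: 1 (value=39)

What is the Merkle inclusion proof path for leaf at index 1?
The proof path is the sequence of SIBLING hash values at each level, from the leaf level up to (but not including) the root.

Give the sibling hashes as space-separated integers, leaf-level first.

Answer: 54 987

Derivation:
L0 (leaves): [54, 39, 63, 31], target index=1
L1: h(54,39)=(54*31+39)%997=716 [pair 0] h(63,31)=(63*31+31)%997=987 [pair 1] -> [716, 987]
  Sibling for proof at L0: 54
L2: h(716,987)=(716*31+987)%997=252 [pair 0] -> [252]
  Sibling for proof at L1: 987
Root: 252
Proof path (sibling hashes from leaf to root): [54, 987]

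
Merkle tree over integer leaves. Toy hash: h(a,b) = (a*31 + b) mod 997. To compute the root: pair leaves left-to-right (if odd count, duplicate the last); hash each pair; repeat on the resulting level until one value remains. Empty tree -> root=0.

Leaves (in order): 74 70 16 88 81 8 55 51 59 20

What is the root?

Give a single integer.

Answer: 465

Derivation:
L0: [74, 70, 16, 88, 81, 8, 55, 51, 59, 20]
L1: h(74,70)=(74*31+70)%997=370 h(16,88)=(16*31+88)%997=584 h(81,8)=(81*31+8)%997=525 h(55,51)=(55*31+51)%997=759 h(59,20)=(59*31+20)%997=852 -> [370, 584, 525, 759, 852]
L2: h(370,584)=(370*31+584)%997=90 h(525,759)=(525*31+759)%997=85 h(852,852)=(852*31+852)%997=345 -> [90, 85, 345]
L3: h(90,85)=(90*31+85)%997=881 h(345,345)=(345*31+345)%997=73 -> [881, 73]
L4: h(881,73)=(881*31+73)%997=465 -> [465]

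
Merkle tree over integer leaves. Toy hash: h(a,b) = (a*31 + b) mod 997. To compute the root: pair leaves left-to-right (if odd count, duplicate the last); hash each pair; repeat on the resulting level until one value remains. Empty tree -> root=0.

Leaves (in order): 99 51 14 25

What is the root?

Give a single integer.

Answer: 470

Derivation:
L0: [99, 51, 14, 25]
L1: h(99,51)=(99*31+51)%997=129 h(14,25)=(14*31+25)%997=459 -> [129, 459]
L2: h(129,459)=(129*31+459)%997=470 -> [470]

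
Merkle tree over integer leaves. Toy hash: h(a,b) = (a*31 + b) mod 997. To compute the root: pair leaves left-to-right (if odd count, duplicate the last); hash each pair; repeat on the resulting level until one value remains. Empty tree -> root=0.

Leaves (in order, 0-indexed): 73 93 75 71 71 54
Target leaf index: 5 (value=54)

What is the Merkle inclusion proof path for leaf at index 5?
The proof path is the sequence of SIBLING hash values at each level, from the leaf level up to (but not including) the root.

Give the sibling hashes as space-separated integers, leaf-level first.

Answer: 71 261 657

Derivation:
L0 (leaves): [73, 93, 75, 71, 71, 54], target index=5
L1: h(73,93)=(73*31+93)%997=362 [pair 0] h(75,71)=(75*31+71)%997=402 [pair 1] h(71,54)=(71*31+54)%997=261 [pair 2] -> [362, 402, 261]
  Sibling for proof at L0: 71
L2: h(362,402)=(362*31+402)%997=657 [pair 0] h(261,261)=(261*31+261)%997=376 [pair 1] -> [657, 376]
  Sibling for proof at L1: 261
L3: h(657,376)=(657*31+376)%997=803 [pair 0] -> [803]
  Sibling for proof at L2: 657
Root: 803
Proof path (sibling hashes from leaf to root): [71, 261, 657]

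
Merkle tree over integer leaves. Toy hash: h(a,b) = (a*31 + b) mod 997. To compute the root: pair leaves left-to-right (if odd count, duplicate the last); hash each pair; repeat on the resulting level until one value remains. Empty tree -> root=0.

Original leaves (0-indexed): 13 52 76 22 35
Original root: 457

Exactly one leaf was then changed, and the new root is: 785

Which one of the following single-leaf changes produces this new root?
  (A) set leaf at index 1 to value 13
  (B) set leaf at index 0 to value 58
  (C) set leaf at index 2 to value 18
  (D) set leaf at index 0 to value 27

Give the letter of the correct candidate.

Original leaves: [13, 52, 76, 22, 35]
Target new root: 785
Try each candidate change and compute the resulting root:
Candidate A: set leaf[1] = 13 -> leaves = [13, 13, 76, 22, 35]
  L0: [13, 13, 76, 22, 35]
  L1: h(13,13)=(13*31+13)%997=416 h(76,22)=(76*31+22)%997=384 h(35,35)=(35*31+35)%997=123 -> [416, 384, 123]
  L2: h(416,384)=(416*31+384)%997=319 h(123,123)=(123*31+123)%997=945 -> [319, 945]
  L3: h(319,945)=(319*31+945)%997=864 -> [864]
  root = 864 != target 785
Candidate B: set leaf[0] = 58 -> leaves = [58, 52, 76, 22, 35]
  L0: [58, 52, 76, 22, 35]
  L1: h(58,52)=(58*31+52)%997=853 h(76,22)=(76*31+22)%997=384 h(35,35)=(35*31+35)%997=123 -> [853, 384, 123]
  L2: h(853,384)=(853*31+384)%997=905 h(123,123)=(123*31+123)%997=945 -> [905, 945]
  L3: h(905,945)=(905*31+945)%997=87 -> [87]
  root = 87 != target 785
Candidate C: set leaf[2] = 18 -> leaves = [13, 52, 18, 22, 35]
  L0: [13, 52, 18, 22, 35]
  L1: h(13,52)=(13*31+52)%997=455 h(18,22)=(18*31+22)%997=580 h(35,35)=(35*31+35)%997=123 -> [455, 580, 123]
  L2: h(455,580)=(455*31+580)%997=727 h(123,123)=(123*31+123)%997=945 -> [727, 945]
  L3: h(727,945)=(727*31+945)%997=551 -> [551]
  root = 551 != target 785
Candidate D: set leaf[0] = 27 -> leaves = [27, 52, 76, 22, 35]
  L0: [27, 52, 76, 22, 35]
  L1: h(27,52)=(27*31+52)%997=889 h(76,22)=(76*31+22)%997=384 h(35,35)=(35*31+35)%997=123 -> [889, 384, 123]
  L2: h(889,384)=(889*31+384)%997=27 h(123,123)=(123*31+123)%997=945 -> [27, 945]
  L3: h(27,945)=(27*31+945)%997=785 -> [785]
  root = 785 == target 785  ** MATCH **
Candidate D produces the target root.

Answer: D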